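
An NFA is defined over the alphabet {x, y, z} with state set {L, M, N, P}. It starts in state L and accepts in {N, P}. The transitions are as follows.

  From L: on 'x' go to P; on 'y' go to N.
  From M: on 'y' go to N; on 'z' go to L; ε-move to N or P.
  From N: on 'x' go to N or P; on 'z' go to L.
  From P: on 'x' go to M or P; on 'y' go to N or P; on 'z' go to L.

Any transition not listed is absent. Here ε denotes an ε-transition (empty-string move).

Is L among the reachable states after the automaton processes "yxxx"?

Start in {L}.
Read 'y': {L} → {N}.
Read 'x': {N} → {N, P}.
Read 'x': {N, P} → {M, N, P}.
Read 'x': {M, N, P} → {M, N, P}.
State L is not in {M, N, P}.

No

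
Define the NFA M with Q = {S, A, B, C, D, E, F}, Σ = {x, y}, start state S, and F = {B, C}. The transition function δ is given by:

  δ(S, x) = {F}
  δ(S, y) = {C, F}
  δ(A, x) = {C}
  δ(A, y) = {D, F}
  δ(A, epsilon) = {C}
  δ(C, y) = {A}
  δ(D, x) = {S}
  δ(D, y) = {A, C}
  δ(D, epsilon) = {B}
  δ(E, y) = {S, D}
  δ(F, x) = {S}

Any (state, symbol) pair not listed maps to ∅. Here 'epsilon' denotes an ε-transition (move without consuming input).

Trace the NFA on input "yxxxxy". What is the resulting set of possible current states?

∅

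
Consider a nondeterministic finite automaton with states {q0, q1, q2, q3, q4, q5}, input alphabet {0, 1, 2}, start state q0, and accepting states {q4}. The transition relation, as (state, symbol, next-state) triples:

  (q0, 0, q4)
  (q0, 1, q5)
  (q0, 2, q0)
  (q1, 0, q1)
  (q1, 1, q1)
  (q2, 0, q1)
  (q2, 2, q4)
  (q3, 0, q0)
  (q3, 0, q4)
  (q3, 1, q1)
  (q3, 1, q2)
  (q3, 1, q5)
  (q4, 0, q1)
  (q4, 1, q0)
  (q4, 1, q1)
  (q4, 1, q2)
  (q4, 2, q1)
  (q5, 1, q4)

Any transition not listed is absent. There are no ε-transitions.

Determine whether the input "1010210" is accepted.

No

Start in {q0}.
Read '1': {q0} → {q5}.
Read '0': {q5} → ∅.
The set is empty and remains empty for the remaining 5 symbols.
The final set ∅ contains no accepting state.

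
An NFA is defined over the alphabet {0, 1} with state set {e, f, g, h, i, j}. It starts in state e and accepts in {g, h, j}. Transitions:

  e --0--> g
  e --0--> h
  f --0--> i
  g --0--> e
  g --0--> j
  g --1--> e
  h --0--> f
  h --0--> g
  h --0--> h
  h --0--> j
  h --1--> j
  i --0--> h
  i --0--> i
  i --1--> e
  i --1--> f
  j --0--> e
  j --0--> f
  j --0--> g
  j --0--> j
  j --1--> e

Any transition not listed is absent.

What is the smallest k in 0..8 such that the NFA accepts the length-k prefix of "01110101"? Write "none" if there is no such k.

Start in {e}.
Read '0': {e} → {g, h}.
None of the earlier sets intersect F, but {g, h} does.

1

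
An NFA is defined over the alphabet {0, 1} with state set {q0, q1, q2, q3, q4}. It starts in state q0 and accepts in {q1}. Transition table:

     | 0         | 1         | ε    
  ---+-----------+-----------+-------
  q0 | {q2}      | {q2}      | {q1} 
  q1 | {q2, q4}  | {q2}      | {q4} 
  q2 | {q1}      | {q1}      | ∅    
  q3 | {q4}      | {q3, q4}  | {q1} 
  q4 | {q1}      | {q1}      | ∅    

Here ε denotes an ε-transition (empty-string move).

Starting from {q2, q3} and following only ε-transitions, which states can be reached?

Begin with {q2, q3}.
ε-move q3 → q1; add q1.
ε-move q1 → q4; add q4.

{q1, q2, q3, q4}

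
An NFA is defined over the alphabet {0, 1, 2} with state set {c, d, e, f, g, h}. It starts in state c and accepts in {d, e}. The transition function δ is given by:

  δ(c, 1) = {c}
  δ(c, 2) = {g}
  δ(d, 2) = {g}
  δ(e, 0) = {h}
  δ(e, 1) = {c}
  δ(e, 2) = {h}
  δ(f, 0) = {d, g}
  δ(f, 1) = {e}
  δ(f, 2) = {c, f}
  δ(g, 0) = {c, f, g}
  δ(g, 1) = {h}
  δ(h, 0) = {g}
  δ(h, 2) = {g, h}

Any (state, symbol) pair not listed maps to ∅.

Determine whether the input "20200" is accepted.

Start in {c}.
Read '2': c→{g}; now {g}.
Read '0': g→{c, f, g}; now {c, f, g}.
Read '2': c→{g}, f→{c, f}, g→∅; now {c, f, g}.
Read '0': c→∅, f→{d, g}, g→{c, f, g}; now {c, d, f, g}.
Read '0': c→∅, d→∅, f→{d, g}, g→{c, f, g}; now {c, d, f, g}.
The final set {c, d, f, g} contains the accepting state d.

Yes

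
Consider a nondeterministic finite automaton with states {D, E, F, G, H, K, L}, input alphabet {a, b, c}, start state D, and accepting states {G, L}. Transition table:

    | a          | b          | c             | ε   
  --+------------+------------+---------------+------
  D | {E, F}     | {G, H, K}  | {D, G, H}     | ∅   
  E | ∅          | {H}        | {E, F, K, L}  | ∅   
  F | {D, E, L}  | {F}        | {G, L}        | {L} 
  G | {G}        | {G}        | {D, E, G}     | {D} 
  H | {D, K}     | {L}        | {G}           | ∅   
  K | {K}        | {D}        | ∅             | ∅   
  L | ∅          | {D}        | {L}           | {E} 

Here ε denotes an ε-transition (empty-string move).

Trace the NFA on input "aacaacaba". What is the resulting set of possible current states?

{D, E, F, G, K, L}

Start in {D}.
Read 'a': D→{E, F}; union {E, F}; ε-closure = {E, F, L}.
Read 'a': E→∅, F→{D, E, L}, L→∅; now {D, E, L}.
Read 'c': D→{D, G, H}, E→{E, F, K, L}, L→{L}; now {D, E, F, G, H, K, L}.
Read 'a': D→{E, F}, E→∅, F→{D, E, L}, G→{G}, H→{D, K}, K→{K}, L→∅; now {D, E, F, G, K, L}.
Read 'a': D→{E, F}, E→∅, F→{D, E, L}, G→{G}, K→{K}, L→∅; now {D, E, F, G, K, L}.
Read 'c': D→{D, G, H}, E→{E, F, K, L}, F→{G, L}, G→{D, E, G}, K→∅, L→{L}; now {D, E, F, G, H, K, L}.
Read 'a': D→{E, F}, E→∅, F→{D, E, L}, G→{G}, H→{D, K}, K→{K}, L→∅; now {D, E, F, G, K, L}.
Read 'b': D→{G, H, K}, E→{H}, F→{F}, G→{G}, K→{D}, L→{D}; union {D, F, G, H, K}; ε-closure = {D, E, F, G, H, K, L}.
Read 'a': D→{E, F}, E→∅, F→{D, E, L}, G→{G}, H→{D, K}, K→{K}, L→∅; now {D, E, F, G, K, L}.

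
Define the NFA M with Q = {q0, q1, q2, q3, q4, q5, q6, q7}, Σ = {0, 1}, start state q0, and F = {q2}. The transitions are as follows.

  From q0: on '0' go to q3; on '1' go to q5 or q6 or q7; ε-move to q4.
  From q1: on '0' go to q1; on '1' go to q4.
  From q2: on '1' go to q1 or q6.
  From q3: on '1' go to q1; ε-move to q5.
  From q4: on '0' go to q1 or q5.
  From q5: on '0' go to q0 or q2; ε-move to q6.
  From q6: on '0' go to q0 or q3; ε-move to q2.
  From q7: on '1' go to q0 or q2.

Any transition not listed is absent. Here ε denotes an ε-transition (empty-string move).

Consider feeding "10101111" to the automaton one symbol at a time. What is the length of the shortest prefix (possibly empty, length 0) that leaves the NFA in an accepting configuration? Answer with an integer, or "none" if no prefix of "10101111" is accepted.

1

Start: ε-closure({q0}) = {q0, q4}.
Read '1': q0→{q5, q6, q7}, q4→∅; union {q5, q6, q7}; ε-closure = {q2, q5, q6, q7}.
None of the earlier sets intersect F, but {q2, q5, q6, q7} does.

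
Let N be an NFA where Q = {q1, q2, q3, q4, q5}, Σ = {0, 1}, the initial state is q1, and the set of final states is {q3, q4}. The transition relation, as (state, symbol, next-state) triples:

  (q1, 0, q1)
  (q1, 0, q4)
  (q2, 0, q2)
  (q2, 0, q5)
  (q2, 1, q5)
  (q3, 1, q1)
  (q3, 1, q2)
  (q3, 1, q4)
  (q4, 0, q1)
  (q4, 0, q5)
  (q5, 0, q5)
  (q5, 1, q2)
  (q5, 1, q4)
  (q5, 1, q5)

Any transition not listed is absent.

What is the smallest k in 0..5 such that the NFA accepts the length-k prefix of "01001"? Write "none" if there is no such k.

1

Start in {q1}.
Read '0': {q1} → {q1, q4}.
None of the earlier sets intersect F, but {q1, q4} does.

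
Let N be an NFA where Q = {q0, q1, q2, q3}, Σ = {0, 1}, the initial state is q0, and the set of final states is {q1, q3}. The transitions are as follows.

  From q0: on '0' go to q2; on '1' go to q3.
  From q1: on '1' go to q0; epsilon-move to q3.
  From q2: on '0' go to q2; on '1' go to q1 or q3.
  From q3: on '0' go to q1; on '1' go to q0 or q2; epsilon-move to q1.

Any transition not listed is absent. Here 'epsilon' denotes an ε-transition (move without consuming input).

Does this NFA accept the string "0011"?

Start in {q0}.
Read '0': {q0} → {q2}.
Read '0': {q2} → {q2}.
Read '1': {q2} → {q1, q3}.
Read '1': {q1, q3} → {q0, q2}.
The final set {q0, q2} contains no accepting state.

No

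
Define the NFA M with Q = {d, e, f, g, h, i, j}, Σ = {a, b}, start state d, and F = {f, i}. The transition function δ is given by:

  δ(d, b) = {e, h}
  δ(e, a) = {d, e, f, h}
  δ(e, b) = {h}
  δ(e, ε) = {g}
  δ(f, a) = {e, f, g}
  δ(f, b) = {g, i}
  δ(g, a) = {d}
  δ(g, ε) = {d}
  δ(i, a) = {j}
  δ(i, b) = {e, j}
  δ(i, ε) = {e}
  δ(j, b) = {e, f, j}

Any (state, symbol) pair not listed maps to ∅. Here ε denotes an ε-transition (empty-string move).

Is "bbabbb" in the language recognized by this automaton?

Yes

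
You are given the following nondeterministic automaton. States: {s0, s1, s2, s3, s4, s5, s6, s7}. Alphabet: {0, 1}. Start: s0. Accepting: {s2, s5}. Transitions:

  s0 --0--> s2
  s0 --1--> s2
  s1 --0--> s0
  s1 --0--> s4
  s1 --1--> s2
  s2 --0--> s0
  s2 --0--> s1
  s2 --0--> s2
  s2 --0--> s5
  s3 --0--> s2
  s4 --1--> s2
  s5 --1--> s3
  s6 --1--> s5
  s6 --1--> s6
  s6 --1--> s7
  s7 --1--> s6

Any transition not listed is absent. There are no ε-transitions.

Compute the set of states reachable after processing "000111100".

∅

Start in {s0}.
Read '0': s0→{s2}; now {s2}.
Read '0': s2→{s0, s1, s2, s5}; now {s0, s1, s2, s5}.
Read '0': s0→{s2}, s1→{s0, s4}, s2→{s0, s1, s2, s5}, s5→∅; now {s0, s1, s2, s4, s5}.
Read '1': s0→{s2}, s1→{s2}, s2→∅, s4→{s2}, s5→{s3}; now {s2, s3}.
Read '1': s2→∅, s3→∅; now ∅.
The set is empty and remains empty for the remaining 4 symbols.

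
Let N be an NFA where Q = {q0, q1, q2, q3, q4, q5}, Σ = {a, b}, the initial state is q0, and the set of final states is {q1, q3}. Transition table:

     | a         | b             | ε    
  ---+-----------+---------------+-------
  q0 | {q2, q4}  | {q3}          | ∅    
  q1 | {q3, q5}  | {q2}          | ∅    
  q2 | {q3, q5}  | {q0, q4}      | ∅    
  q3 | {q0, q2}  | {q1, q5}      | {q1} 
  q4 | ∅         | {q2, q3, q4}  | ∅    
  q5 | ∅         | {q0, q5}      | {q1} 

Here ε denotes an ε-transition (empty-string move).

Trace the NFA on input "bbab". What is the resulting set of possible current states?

{q0, q1, q2, q5}

Start in {q0}.
Read 'b': {q0} → {q1, q3}.
Read 'b': {q1, q3} → {q1, q2, q5}.
Read 'a': {q1, q2, q5} → {q1, q3, q5}.
Read 'b': {q1, q3, q5} → {q0, q1, q2, q5}.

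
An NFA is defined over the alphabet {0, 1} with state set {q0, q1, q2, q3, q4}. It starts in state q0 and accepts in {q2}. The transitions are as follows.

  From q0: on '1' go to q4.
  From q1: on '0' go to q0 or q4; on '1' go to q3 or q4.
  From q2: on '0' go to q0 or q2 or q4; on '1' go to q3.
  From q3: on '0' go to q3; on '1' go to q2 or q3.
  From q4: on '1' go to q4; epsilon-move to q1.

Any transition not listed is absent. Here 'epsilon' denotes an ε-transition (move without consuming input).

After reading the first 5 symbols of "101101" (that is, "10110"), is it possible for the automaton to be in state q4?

Yes

Start in {q0}.
Read '1': {q0} → {q1, q4}.
Read '0': {q1, q4} → {q0, q1, q4}.
Read '1': {q0, q1, q4} → {q1, q3, q4}.
Read '1': {q1, q3, q4} → {q1, q2, q3, q4}.
Read '0': {q1, q2, q3, q4} → {q0, q1, q2, q3, q4}.
State q4 is in {q0, q1, q2, q3, q4}.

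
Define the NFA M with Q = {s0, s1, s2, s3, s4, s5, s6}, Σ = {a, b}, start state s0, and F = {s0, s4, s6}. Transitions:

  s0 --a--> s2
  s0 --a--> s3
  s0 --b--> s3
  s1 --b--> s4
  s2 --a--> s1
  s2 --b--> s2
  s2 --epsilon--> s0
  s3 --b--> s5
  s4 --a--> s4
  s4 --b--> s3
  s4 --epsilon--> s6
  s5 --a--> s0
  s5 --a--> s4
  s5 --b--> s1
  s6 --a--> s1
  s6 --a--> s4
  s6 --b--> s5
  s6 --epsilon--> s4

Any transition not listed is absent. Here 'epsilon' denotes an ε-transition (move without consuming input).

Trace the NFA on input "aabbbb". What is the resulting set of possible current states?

Start in {s0}.
Read 'a': s0→{s2, s3}; union {s2, s3}; ε-closure = {s0, s2, s3}.
Read 'a': s0→{s2, s3}, s2→{s1}, s3→∅; union {s1, s2, s3}; ε-closure = {s0, s1, s2, s3}.
Read 'b': s0→{s3}, s1→{s4}, s2→{s2}, s3→{s5}; union {s2, s3, s4, s5}; ε-closure = {s0, s2, s3, s4, s5, s6}.
Read 'b': s0→{s3}, s2→{s2}, s3→{s5}, s4→{s3}, s5→{s1}, s6→{s5}; union {s1, s2, s3, s5}; ε-closure = {s0, s1, s2, s3, s5}.
Read 'b': s0→{s3}, s1→{s4}, s2→{s2}, s3→{s5}, s5→{s1}; union {s1, s2, s3, s4, s5}; ε-closure = {s0, s1, s2, s3, s4, s5, s6}.
Read 'b': s0→{s3}, s1→{s4}, s2→{s2}, s3→{s5}, s4→{s3}, s5→{s1}, s6→{s5}; union {s1, s2, s3, s4, s5}; ε-closure = {s0, s1, s2, s3, s4, s5, s6}.

{s0, s1, s2, s3, s4, s5, s6}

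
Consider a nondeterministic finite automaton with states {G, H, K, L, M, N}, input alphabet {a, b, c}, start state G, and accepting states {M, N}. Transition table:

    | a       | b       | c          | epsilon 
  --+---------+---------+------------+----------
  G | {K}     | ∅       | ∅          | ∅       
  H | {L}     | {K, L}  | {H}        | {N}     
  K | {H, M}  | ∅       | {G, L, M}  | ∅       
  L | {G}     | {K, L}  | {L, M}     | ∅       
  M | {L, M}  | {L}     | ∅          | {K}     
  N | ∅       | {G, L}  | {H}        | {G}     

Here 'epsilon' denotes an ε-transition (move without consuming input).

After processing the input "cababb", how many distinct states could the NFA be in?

Start in {G}.
Read 'c': {G} → ∅.
The set is empty and remains empty for the remaining 5 symbols.
That set has 0 states.

0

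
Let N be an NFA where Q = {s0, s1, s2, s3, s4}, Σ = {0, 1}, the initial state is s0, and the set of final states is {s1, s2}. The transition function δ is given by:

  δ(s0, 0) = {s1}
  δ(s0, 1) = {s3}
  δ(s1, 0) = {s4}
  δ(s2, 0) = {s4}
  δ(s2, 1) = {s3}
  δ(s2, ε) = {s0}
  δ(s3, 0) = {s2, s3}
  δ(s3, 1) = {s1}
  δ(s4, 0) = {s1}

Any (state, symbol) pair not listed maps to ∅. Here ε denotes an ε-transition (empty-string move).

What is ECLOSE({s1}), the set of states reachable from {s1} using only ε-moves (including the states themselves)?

{s1}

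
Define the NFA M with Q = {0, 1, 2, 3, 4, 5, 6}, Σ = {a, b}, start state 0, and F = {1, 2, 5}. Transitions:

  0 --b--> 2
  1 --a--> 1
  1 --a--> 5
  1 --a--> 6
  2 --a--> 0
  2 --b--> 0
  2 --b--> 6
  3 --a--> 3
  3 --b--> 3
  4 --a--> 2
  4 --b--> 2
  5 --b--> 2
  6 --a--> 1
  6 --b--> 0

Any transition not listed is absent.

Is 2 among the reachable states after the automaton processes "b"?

Yes

Start in {0}.
Read 'b': {0} → {2}.
State 2 is in {2}.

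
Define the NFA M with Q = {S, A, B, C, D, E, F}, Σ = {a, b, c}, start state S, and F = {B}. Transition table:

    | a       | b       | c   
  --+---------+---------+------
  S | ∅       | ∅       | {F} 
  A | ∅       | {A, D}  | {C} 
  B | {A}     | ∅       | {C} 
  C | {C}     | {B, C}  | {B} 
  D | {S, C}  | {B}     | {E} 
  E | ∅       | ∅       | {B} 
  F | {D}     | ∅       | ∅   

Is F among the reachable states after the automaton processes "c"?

Yes

Start in {S}.
Read 'c': S→{F}; now {F}.
State F is in {F}.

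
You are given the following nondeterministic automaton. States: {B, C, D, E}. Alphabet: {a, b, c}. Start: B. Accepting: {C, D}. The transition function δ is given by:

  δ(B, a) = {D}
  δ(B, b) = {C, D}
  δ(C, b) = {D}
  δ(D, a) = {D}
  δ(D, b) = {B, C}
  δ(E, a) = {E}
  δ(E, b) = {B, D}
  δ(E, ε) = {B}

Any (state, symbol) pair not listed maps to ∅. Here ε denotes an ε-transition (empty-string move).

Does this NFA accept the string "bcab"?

No

Start in {B}.
Read 'b': B→{C, D}; now {C, D}.
Read 'c': C→∅, D→∅; now ∅.
The set is empty and remains empty for the remaining 2 symbols.
The final set ∅ contains no accepting state.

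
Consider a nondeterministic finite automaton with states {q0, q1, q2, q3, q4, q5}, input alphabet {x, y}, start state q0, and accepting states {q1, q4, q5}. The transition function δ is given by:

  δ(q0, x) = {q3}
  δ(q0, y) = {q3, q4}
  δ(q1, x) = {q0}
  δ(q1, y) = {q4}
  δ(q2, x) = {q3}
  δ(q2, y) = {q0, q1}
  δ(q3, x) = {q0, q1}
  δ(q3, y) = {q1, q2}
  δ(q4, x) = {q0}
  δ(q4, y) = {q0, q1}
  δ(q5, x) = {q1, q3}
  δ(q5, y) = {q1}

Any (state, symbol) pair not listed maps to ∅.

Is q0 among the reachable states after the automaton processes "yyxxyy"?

Start in {q0}.
Read 'y': {q0} → {q3, q4}.
Read 'y': {q3, q4} → {q0, q1, q2}.
Read 'x': {q0, q1, q2} → {q0, q3}.
Read 'x': {q0, q3} → {q0, q1, q3}.
Read 'y': {q0, q1, q3} → {q1, q2, q3, q4}.
Read 'y': {q1, q2, q3, q4} → {q0, q1, q2, q4}.
State q0 is in {q0, q1, q2, q4}.

Yes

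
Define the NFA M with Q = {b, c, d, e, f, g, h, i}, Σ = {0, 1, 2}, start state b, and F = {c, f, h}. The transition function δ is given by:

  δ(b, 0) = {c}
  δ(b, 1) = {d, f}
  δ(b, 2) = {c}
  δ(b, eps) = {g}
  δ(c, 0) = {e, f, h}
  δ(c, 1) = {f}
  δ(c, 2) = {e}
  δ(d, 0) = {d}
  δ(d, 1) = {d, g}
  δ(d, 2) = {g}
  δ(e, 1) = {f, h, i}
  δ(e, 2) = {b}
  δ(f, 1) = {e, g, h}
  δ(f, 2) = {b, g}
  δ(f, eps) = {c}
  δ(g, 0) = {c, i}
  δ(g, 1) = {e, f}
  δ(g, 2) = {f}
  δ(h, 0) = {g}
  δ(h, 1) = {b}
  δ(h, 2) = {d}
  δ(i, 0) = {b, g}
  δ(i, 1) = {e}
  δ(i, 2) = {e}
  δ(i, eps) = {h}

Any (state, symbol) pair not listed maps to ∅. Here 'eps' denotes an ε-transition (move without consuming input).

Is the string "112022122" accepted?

Start: ε-closure({b}) = {b, g}.
Read '1': {b, g} → {c, d, e, f}.
Read '1': {c, d, e, f} → {c, d, e, f, g, h, i}.
Read '2': {c, d, e, f, g, h, i} → {b, c, d, e, f, g}.
Read '0': {b, c, d, e, f, g} → {c, d, e, f, h, i}.
Read '2': {c, d, e, f, h, i} → {b, d, e, g}.
Read '2': {b, d, e, g} → {b, c, f, g}.
Read '1': {b, c, f, g} → {c, d, e, f, g, h}.
Read '2': {c, d, e, f, g, h} → {b, c, d, e, f, g}.
Read '2': {b, c, d, e, f, g} → {b, c, e, f, g}.
The final set {b, c, e, f, g} contains the accepting states c, f.

Yes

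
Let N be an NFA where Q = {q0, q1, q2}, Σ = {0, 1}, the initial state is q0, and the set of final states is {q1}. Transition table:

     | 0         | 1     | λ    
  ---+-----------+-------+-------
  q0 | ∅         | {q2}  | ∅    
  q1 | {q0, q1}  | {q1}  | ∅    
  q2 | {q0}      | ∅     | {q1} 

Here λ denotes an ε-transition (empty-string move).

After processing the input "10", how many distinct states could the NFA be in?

2

Start in {q0}.
Read '1': q0→{q2}; union {q2}; ε-closure = {q1, q2}.
Read '0': q1→{q0, q1}, q2→{q0}; now {q0, q1}.
That set has 2 states.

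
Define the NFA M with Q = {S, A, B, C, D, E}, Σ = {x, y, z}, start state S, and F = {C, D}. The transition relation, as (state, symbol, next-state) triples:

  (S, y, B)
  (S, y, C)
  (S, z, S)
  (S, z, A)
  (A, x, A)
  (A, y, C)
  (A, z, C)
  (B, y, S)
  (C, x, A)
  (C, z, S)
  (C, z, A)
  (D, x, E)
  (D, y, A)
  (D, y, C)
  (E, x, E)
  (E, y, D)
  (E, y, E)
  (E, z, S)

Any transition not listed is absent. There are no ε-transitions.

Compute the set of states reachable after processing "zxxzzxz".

{C}

Start in {S}.
Read 'z': S→{S, A}; now {S, A}.
Read 'x': S→∅, A→{A}; now {A}.
Read 'x': A→{A}; now {A}.
Read 'z': A→{C}; now {C}.
Read 'z': C→{S, A}; now {S, A}.
Read 'x': S→∅, A→{A}; now {A}.
Read 'z': A→{C}; now {C}.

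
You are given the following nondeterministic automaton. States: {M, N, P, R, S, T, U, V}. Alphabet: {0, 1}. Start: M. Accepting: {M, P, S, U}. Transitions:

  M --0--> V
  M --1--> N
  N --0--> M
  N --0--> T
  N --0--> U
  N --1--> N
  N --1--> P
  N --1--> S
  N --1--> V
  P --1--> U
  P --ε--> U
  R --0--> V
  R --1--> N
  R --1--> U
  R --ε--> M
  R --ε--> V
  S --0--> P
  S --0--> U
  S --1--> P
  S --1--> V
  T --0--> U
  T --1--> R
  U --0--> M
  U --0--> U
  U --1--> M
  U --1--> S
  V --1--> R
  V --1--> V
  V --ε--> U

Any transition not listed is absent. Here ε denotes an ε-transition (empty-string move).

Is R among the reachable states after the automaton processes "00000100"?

No

Start in {M}.
Read '0': M→{V}; union {V}; ε-closure = {U, V}.
Read '0': U→{M, U}, V→∅; now {M, U}.
Read '0': M→{V}, U→{M, U}; now {M, U, V}.
Read '0': M→{V}, U→{M, U}, V→∅; now {M, U, V}.
Read '0': M→{V}, U→{M, U}, V→∅; now {M, U, V}.
Read '1': M→{N}, U→{M, S}, V→{R, V}; union {M, N, R, S, V}; ε-closure = {M, N, R, S, U, V}.
Read '0': M→{V}, N→{M, T, U}, R→{V}, S→{P, U}, U→{M, U}, V→∅; now {M, P, T, U, V}.
Read '0': M→{V}, P→∅, T→{U}, U→{M, U}, V→∅; now {M, U, V}.
State R is not in {M, U, V}.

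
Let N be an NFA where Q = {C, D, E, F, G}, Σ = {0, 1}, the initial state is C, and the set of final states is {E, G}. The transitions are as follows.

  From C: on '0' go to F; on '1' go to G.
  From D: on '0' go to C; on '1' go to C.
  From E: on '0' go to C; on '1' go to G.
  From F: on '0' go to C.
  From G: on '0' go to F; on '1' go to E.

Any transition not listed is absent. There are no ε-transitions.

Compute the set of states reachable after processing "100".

{C}

Start in {C}.
Read '1': C→{G}; now {G}.
Read '0': G→{F}; now {F}.
Read '0': F→{C}; now {C}.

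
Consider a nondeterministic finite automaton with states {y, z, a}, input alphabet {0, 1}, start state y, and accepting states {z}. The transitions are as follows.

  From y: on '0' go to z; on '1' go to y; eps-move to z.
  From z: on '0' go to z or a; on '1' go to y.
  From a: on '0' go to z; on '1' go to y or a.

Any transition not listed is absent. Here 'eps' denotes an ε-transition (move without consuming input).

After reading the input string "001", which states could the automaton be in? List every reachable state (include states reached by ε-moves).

Start: ε-closure({y}) = {y, z}.
Read '0': y→{z}, z→{z, a}; now {z, a}.
Read '0': z→{z, a}, a→{z}; now {z, a}.
Read '1': z→{y}, a→{y, a}; union {y, a}; ε-closure = {y, z, a}.

{y, z, a}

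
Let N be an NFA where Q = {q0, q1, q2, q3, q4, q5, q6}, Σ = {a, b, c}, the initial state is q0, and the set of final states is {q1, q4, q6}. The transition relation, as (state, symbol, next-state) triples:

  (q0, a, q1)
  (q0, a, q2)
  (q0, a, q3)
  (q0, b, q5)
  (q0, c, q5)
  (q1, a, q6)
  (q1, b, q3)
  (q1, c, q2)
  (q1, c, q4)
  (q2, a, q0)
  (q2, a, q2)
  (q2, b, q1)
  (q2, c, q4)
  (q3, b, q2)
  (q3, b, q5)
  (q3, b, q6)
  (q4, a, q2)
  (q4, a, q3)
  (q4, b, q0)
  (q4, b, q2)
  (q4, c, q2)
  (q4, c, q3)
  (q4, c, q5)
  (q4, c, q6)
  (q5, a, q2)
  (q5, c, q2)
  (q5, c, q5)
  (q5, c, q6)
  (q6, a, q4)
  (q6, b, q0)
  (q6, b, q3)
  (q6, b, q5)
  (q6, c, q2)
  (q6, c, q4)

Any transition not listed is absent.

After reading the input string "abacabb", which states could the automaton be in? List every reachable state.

Start in {q0}.
Read 'a': q0→{q1, q2, q3}; now {q1, q2, q3}.
Read 'b': q1→{q3}, q2→{q1}, q3→{q2, q5, q6}; now {q1, q2, q3, q5, q6}.
Read 'a': q1→{q6}, q2→{q0, q2}, q3→∅, q5→{q2}, q6→{q4}; now {q0, q2, q4, q6}.
Read 'c': q0→{q5}, q2→{q4}, q4→{q2, q3, q5, q6}, q6→{q2, q4}; now {q2, q3, q4, q5, q6}.
Read 'a': q2→{q0, q2}, q3→∅, q4→{q2, q3}, q5→{q2}, q6→{q4}; now {q0, q2, q3, q4}.
Read 'b': q0→{q5}, q2→{q1}, q3→{q2, q5, q6}, q4→{q0, q2}; now {q0, q1, q2, q5, q6}.
Read 'b': q0→{q5}, q1→{q3}, q2→{q1}, q5→∅, q6→{q0, q3, q5}; now {q0, q1, q3, q5}.

{q0, q1, q3, q5}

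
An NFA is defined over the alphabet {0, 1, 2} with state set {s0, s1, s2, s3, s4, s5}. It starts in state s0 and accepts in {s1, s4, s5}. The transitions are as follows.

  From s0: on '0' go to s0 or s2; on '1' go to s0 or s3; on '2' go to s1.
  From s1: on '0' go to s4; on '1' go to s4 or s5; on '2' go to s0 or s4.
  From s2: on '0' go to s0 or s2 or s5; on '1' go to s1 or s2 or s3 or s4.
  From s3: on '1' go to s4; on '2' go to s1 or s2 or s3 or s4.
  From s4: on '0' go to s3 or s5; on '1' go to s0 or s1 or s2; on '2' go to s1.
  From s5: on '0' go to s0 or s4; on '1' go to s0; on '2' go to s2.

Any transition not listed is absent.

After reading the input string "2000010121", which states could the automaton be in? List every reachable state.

Start in {s0}.
Read '2': s0→{s1}; now {s1}.
Read '0': s1→{s4}; now {s4}.
Read '0': s4→{s3, s5}; now {s3, s5}.
Read '0': s3→∅, s5→{s0, s4}; now {s0, s4}.
Read '0': s0→{s0, s2}, s4→{s3, s5}; now {s0, s2, s3, s5}.
Read '1': s0→{s0, s3}, s2→{s1, s2, s3, s4}, s3→{s4}, s5→{s0}; now {s0, s1, s2, s3, s4}.
Read '0': s0→{s0, s2}, s1→{s4}, s2→{s0, s2, s5}, s3→∅, s4→{s3, s5}; now {s0, s2, s3, s4, s5}.
Read '1': s0→{s0, s3}, s2→{s1, s2, s3, s4}, s3→{s4}, s4→{s0, s1, s2}, s5→{s0}; now {s0, s1, s2, s3, s4}.
Read '2': s0→{s1}, s1→{s0, s4}, s2→∅, s3→{s1, s2, s3, s4}, s4→{s1}; now {s0, s1, s2, s3, s4}.
Read '1': s0→{s0, s3}, s1→{s4, s5}, s2→{s1, s2, s3, s4}, s3→{s4}, s4→{s0, s1, s2}; now {s0, s1, s2, s3, s4, s5}.

{s0, s1, s2, s3, s4, s5}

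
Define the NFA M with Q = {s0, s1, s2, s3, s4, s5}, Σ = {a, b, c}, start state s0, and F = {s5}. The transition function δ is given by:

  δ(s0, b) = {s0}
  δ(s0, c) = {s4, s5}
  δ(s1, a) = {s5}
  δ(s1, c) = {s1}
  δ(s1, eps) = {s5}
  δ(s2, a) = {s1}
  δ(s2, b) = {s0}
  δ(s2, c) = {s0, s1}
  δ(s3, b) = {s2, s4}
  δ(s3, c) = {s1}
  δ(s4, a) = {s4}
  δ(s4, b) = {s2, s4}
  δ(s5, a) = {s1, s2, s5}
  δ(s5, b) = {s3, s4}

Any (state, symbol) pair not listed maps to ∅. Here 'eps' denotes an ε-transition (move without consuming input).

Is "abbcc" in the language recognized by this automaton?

No

Start in {s0}.
Read 'a': s0→∅; now ∅.
The set is empty and remains empty for the remaining 4 symbols.
The final set ∅ contains no accepting state.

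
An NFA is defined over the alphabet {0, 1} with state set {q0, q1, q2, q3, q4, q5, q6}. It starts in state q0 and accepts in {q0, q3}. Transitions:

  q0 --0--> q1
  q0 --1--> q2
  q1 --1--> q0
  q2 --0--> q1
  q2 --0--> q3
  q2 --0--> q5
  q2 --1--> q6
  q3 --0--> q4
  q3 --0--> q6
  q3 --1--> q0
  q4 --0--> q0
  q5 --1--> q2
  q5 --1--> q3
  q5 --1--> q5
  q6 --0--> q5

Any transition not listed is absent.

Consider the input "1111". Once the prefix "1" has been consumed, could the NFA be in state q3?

No

Start in {q0}.
Read '1': q0→{q2}; now {q2}.
State q3 is not in {q2}.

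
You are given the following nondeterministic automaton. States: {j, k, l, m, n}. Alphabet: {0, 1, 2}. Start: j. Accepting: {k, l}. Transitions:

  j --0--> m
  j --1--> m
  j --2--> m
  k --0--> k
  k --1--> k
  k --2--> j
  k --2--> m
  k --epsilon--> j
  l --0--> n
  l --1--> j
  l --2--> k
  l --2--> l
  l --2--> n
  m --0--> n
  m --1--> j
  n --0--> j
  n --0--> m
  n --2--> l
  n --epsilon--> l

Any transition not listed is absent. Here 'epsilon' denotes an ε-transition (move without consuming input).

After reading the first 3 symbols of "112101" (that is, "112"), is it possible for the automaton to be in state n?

No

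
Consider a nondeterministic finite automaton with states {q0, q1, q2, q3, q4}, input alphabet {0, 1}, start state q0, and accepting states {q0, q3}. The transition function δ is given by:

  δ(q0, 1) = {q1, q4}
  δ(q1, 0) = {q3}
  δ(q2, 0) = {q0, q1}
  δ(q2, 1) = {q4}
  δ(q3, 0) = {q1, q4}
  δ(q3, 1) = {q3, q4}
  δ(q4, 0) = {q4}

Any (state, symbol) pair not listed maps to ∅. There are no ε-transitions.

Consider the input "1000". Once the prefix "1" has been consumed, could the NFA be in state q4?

Start in {q0}.
Read '1': {q0} → {q1, q4}.
State q4 is in {q1, q4}.

Yes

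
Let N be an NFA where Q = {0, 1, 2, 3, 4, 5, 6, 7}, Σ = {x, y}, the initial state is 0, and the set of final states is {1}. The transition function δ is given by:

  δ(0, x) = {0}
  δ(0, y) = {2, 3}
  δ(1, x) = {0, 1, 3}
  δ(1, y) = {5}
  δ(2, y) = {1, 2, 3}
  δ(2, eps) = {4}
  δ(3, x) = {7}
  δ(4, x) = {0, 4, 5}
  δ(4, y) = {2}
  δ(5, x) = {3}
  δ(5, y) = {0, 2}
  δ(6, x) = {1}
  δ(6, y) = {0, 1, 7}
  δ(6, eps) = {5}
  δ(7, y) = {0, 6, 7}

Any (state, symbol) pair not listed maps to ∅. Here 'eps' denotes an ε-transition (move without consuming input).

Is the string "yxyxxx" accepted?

Start in {0}.
Read 'y': 0→{2, 3}; union {2, 3}; ε-closure = {2, 3, 4}.
Read 'x': 2→∅, 3→{7}, 4→{0, 4, 5}; now {0, 4, 5, 7}.
Read 'y': 0→{2, 3}, 4→{2}, 5→{0, 2}, 7→{0, 6, 7}; union {0, 2, 3, 6, 7}; ε-closure = {0, 2, 3, 4, 5, 6, 7}.
Read 'x': 0→{0}, 2→∅, 3→{7}, 4→{0, 4, 5}, 5→{3}, 6→{1}, 7→∅; now {0, 1, 3, 4, 5, 7}.
Read 'x': 0→{0}, 1→{0, 1, 3}, 3→{7}, 4→{0, 4, 5}, 5→{3}, 7→∅; now {0, 1, 3, 4, 5, 7}.
Read 'x': 0→{0}, 1→{0, 1, 3}, 3→{7}, 4→{0, 4, 5}, 5→{3}, 7→∅; now {0, 1, 3, 4, 5, 7}.
The final set {0, 1, 3, 4, 5, 7} contains the accepting state 1.

Yes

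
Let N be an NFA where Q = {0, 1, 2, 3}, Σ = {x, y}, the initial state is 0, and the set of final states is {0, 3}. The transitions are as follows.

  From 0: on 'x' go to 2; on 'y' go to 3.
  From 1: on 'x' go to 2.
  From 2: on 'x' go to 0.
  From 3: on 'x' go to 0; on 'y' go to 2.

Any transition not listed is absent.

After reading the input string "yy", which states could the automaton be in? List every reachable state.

Start in {0}.
Read 'y': 0→{3}; now {3}.
Read 'y': 3→{2}; now {2}.

{2}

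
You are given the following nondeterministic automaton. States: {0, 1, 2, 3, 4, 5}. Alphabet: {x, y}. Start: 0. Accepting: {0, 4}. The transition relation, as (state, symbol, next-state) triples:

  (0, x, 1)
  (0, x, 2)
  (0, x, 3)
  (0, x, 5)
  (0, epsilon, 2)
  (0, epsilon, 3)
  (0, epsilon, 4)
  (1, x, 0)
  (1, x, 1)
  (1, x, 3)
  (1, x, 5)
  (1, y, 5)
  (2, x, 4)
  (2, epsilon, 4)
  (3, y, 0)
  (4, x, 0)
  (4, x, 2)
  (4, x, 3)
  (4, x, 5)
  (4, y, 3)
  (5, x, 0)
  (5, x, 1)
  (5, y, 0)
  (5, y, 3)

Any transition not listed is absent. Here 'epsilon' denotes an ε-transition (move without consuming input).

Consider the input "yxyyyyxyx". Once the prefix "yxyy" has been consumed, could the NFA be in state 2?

Start: ε-closure({0}) = {0, 2, 3, 4}.
Read 'y': {0, 2, 3, 4} → {0, 2, 3, 4}.
Read 'x': {0, 2, 3, 4} → {0, 1, 2, 3, 4, 5}.
Read 'y': {0, 1, 2, 3, 4, 5} → {0, 2, 3, 4, 5}.
Read 'y': {0, 2, 3, 4, 5} → {0, 2, 3, 4}.
State 2 is in {0, 2, 3, 4}.

Yes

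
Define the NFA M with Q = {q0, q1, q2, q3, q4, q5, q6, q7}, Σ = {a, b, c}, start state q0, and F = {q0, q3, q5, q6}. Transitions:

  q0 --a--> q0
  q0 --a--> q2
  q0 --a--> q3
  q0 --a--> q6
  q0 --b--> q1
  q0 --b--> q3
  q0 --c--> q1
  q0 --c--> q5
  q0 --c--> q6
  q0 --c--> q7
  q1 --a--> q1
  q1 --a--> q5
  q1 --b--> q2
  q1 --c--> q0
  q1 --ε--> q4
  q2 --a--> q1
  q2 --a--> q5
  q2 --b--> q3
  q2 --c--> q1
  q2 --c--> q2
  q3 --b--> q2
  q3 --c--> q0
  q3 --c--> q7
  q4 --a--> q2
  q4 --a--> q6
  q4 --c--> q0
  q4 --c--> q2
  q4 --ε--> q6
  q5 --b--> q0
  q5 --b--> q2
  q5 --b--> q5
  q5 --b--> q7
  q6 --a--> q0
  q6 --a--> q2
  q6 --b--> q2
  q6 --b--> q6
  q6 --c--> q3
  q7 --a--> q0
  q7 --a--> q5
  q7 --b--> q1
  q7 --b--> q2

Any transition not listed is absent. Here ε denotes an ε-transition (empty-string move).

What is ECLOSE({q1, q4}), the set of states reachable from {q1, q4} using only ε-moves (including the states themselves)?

Begin with {q1, q4}.
ε-move q4 → q6; add q6.

{q1, q4, q6}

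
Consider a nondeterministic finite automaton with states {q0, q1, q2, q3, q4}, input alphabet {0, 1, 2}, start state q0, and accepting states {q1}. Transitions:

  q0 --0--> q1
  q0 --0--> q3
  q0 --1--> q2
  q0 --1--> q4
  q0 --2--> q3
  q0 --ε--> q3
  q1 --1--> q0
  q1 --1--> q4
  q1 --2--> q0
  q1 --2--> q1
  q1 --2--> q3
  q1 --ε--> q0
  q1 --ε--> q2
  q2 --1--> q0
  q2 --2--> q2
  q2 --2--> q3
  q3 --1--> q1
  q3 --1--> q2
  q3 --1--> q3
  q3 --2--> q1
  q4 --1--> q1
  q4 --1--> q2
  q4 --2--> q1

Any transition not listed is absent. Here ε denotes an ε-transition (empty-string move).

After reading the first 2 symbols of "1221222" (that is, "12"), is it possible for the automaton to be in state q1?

Start: ε-closure({q0}) = {q0, q3}.
Read '1': {q0, q3} → {q0, q1, q2, q3, q4}.
Read '2': {q0, q1, q2, q3, q4} → {q0, q1, q2, q3}.
State q1 is in {q0, q1, q2, q3}.

Yes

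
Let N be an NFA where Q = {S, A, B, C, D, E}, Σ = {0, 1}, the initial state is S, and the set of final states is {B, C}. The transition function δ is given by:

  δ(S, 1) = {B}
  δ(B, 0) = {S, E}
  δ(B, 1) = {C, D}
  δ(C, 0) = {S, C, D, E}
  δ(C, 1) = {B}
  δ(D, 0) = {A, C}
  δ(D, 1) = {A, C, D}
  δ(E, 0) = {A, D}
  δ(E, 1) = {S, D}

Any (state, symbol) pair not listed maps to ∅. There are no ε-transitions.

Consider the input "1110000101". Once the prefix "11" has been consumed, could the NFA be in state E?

Start in {S}.
Read '1': S→{B}; now {B}.
Read '1': B→{C, D}; now {C, D}.
State E is not in {C, D}.

No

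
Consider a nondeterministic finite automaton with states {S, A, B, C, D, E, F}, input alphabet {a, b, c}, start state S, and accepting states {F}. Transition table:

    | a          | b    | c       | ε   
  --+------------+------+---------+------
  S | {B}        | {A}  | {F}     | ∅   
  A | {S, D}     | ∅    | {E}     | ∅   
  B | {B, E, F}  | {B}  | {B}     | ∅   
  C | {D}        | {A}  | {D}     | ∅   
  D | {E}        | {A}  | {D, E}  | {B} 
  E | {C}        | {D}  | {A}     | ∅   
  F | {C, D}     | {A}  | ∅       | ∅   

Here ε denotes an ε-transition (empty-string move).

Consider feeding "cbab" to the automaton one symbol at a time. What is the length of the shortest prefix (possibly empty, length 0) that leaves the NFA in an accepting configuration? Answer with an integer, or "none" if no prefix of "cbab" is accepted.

Start in {S}.
Read 'c': S→{F}; now {F}.
None of the earlier sets intersect F, but {F} does.

1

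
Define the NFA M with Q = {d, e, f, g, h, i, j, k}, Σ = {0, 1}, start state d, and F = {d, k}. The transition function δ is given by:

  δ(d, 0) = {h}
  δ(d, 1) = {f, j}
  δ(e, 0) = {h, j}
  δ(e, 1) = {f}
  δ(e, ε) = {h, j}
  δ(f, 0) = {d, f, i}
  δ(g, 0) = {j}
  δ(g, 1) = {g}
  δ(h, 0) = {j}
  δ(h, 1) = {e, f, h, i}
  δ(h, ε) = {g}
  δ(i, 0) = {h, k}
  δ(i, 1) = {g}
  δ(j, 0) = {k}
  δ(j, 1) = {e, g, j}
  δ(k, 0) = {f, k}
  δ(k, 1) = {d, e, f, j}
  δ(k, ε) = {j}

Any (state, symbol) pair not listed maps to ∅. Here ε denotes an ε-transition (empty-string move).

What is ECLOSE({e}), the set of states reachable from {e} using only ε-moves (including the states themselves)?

{e, g, h, j}

Begin with {e}.
ε-move e → h; add h.
ε-move e → j; add j.
ε-move h → g; add g.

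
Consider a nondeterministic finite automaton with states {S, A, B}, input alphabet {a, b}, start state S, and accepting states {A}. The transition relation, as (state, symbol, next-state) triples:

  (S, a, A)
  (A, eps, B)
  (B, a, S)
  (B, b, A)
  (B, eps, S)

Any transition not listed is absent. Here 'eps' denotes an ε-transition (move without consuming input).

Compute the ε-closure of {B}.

Begin with {B}.
ε-move B → S; add S.

{S, B}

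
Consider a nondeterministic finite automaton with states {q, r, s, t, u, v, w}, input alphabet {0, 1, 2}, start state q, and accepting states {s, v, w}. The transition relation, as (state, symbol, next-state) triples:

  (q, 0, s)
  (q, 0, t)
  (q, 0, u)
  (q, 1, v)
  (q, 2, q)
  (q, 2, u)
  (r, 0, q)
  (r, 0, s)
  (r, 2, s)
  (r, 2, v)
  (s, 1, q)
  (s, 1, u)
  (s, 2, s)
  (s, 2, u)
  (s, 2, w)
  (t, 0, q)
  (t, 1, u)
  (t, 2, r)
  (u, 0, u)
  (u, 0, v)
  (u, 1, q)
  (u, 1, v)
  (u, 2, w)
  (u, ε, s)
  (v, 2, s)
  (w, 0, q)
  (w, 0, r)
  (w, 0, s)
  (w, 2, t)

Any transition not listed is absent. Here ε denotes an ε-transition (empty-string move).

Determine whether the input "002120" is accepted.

Yes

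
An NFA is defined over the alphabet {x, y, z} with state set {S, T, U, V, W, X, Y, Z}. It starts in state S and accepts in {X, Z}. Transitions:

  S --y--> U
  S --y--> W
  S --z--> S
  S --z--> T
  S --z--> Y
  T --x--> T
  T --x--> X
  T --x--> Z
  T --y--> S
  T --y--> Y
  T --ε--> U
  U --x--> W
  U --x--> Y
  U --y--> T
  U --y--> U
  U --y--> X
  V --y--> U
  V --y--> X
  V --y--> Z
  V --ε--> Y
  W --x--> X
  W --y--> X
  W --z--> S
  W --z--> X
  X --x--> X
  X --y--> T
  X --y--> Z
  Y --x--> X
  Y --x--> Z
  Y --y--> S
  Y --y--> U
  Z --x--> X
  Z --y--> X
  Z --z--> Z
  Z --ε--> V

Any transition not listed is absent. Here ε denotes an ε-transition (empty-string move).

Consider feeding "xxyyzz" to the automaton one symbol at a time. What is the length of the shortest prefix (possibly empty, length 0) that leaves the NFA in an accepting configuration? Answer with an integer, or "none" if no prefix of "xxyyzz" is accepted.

none

Start in {S}.
Read 'x': S→∅; now ∅.
The set is empty and remains empty for the remaining 5 symbols.
No reachable set along the way intersects F.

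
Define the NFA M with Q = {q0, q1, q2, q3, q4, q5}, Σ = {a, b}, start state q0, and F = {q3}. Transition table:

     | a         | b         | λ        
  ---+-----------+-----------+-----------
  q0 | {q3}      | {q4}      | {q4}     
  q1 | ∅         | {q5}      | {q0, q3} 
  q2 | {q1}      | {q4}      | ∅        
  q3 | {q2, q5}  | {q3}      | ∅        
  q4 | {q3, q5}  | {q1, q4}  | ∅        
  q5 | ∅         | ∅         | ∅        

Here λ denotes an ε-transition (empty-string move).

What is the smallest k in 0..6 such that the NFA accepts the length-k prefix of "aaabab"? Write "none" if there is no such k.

1

Start: ε-closure({q0}) = {q0, q4}.
Read 'a': q0→{q3}, q4→{q3, q5}; now {q3, q5}.
None of the earlier sets intersect F, but {q3, q5} does.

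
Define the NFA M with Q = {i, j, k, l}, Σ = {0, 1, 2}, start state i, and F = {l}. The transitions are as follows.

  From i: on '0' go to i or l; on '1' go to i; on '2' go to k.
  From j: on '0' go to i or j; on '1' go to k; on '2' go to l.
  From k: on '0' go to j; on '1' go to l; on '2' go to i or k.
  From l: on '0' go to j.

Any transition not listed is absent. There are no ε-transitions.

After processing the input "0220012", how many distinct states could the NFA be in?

Start in {i}.
Read '0': i→{i, l}; now {i, l}.
Read '2': i→{k}, l→∅; now {k}.
Read '2': k→{i, k}; now {i, k}.
Read '0': i→{i, l}, k→{j}; now {i, j, l}.
Read '0': i→{i, l}, j→{i, j}, l→{j}; now {i, j, l}.
Read '1': i→{i}, j→{k}, l→∅; now {i, k}.
Read '2': i→{k}, k→{i, k}; now {i, k}.
That set has 2 states.

2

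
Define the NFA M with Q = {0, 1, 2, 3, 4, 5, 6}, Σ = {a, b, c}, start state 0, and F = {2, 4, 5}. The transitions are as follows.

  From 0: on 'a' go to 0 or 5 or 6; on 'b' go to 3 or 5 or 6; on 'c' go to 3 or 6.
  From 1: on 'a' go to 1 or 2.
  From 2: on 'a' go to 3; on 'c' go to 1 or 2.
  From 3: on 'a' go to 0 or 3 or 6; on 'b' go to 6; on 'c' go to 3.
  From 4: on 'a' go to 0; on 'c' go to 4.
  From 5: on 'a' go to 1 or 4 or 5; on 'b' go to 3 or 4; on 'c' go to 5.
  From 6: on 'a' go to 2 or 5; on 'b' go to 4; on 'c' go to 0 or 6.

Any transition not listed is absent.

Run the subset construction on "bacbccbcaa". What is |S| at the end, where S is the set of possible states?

Start in {0}.
Read 'b': 0→{3, 5, 6}; now {3, 5, 6}.
Read 'a': 3→{0, 3, 6}, 5→{1, 4, 5}, 6→{2, 5}; now {0, 1, 2, 3, 4, 5, 6}.
Read 'c': 0→{3, 6}, 1→∅, 2→{1, 2}, 3→{3}, 4→{4}, 5→{5}, 6→{0, 6}; now {0, 1, 2, 3, 4, 5, 6}.
Read 'b': 0→{3, 5, 6}, 1→∅, 2→∅, 3→{6}, 4→∅, 5→{3, 4}, 6→{4}; now {3, 4, 5, 6}.
Read 'c': 3→{3}, 4→{4}, 5→{5}, 6→{0, 6}; now {0, 3, 4, 5, 6}.
Read 'c': 0→{3, 6}, 3→{3}, 4→{4}, 5→{5}, 6→{0, 6}; now {0, 3, 4, 5, 6}.
Read 'b': 0→{3, 5, 6}, 3→{6}, 4→∅, 5→{3, 4}, 6→{4}; now {3, 4, 5, 6}.
Read 'c': 3→{3}, 4→{4}, 5→{5}, 6→{0, 6}; now {0, 3, 4, 5, 6}.
Read 'a': 0→{0, 5, 6}, 3→{0, 3, 6}, 4→{0}, 5→{1, 4, 5}, 6→{2, 5}; now {0, 1, 2, 3, 4, 5, 6}.
Read 'a': 0→{0, 5, 6}, 1→{1, 2}, 2→{3}, 3→{0, 3, 6}, 4→{0}, 5→{1, 4, 5}, 6→{2, 5}; now {0, 1, 2, 3, 4, 5, 6}.
That set has 7 states.

7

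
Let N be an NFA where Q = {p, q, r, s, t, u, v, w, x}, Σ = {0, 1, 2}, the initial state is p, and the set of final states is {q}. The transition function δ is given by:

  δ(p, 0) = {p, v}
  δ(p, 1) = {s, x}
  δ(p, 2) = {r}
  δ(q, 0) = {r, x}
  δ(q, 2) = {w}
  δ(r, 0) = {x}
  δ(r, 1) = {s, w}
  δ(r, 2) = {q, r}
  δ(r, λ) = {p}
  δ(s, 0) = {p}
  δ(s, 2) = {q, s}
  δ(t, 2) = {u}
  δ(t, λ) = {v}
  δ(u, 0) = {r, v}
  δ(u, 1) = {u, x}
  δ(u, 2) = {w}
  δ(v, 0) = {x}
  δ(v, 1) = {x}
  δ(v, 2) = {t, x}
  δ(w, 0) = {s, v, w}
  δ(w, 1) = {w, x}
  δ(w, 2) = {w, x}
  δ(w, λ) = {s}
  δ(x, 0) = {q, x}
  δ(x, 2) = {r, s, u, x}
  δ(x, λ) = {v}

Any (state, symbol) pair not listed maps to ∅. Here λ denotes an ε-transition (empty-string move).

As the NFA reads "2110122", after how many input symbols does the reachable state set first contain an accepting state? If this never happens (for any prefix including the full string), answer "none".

4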